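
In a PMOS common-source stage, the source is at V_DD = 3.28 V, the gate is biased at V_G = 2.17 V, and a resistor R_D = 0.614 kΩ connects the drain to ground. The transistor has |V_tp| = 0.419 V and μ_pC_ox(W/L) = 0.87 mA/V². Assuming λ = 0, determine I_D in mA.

I_D = 0.208 mA

V_SG = V_DD − V_G = 3.28 − 2.17 = 1.11 V, so V_ov = 1.11 − 0.419 = 0.691 V.
Assume saturation: I_D = ½ k_p V_ov² = 0.5 × 0.87 × 0.691² = 0.208 mA, giving V_SD = V_DD − I_D R_D = 3.28 − 0.208 × 0.614 = 3.15 V.
V_SD = 3.15 V ≥ V_ov = 0.691 V, confirming saturation.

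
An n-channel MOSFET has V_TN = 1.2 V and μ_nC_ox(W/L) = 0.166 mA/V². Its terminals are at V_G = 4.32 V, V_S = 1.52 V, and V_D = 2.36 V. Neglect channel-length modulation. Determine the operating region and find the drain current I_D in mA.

Triode; I_D = 0.165 mA

V_GS = V_G − V_S = 4.32 − 1.52 = 2.8 V; V_DS = V_D − V_S = 2.36 − 1.52 = 0.84 V.
V_ov = V_GS − V_TN = 2.8 − 1.2 = 1.6 V.
Since V_DS = 0.84 V < V_ov = 1.6 V, the device is in the triode region.
I_D = k_n [V_ov · V_DS − ½ V_DS²] = 0.166 × [1.6 × 0.84 − 0.5 × 0.84²] = 0.165 mA.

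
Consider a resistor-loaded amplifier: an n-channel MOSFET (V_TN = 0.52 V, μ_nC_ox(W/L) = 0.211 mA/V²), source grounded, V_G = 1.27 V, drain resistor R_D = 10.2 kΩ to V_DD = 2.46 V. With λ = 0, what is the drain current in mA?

I_D = 0.0593 mA

V_GS = V_G = 1.27 V, so V_ov = 1.27 − 0.52 = 0.75 V.
Assume saturation: I_D = ½ k_n V_ov² = 0.5 × 0.211 × 0.75² = 0.0593 mA, giving V_DS = V_DD − I_D R_D = 2.46 − 0.0593 × 10.2 = 1.85 V.
V_DS = 1.85 V ≥ V_ov = 0.75 V, confirming saturation.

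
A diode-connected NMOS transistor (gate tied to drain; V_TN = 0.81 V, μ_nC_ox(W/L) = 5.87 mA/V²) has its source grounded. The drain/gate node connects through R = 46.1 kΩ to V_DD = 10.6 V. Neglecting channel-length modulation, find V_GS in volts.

V_GS = 1.08 V

With gate tied to drain, V_GS = V_DS ≥ V_GS − V_TN, so the device is in saturation.
KCL at the drain: ½ k_n (V_GS − V_TN)² = (V_DD − V_GS)/R.
Let x = V_GS − 0.81. Then 135 x² + x − 9.79 = 0, giving x = 0.265 V (positive root), so V_GS = 1.08 V.
I_D = (V_DD − V_GS)/R = (10.6 − 1.08) / 46.1 = 0.207 mA.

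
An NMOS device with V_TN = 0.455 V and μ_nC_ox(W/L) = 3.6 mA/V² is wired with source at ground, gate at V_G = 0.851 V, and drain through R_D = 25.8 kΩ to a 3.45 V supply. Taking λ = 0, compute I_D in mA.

V_GS = V_G = 0.851 V, so V_ov = 0.851 − 0.455 = 0.396 V.
Assume saturation: I_D = ½ k_n V_ov² = 0.5 × 3.6 × 0.396² = 0.282 mA, giving V_DS = V_DD − I_D R_D = 3.45 − 0.282 × 25.8 = -3.83 V.
But -3.83 V < V_ov = 0.396 V, so the device is actually in triode.
In triode I_D = k_n[V_ov V_DS − ½ V_DS²] and I_D = (V_DD − V_DS)/R_D. Equating: 46.4 V_DS² − 37.78 V_DS + 3.45 = 0, giving V_DS = 0.105 V (the root below V_ov).
I_D = (3.45 − 0.105) / 25.8 = 0.13 mA.

I_D = 0.130 mA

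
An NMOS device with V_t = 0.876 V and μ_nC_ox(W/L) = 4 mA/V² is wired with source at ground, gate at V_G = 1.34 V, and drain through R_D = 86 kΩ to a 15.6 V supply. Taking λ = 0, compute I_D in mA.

V_GS = V_G = 1.34 V, so V_ov = 1.34 − 0.876 = 0.464 V.
Assume saturation: I_D = ½ k_n V_ov² = 0.5 × 4 × 0.464² = 0.431 mA, giving V_DS = V_DD − I_D R_D = 15.6 − 0.431 × 86 = -21.4 V.
But -21.4 V < V_ov = 0.464 V, so the device is actually in triode.
In triode I_D = k_n[V_ov V_DS − ½ V_DS²] and I_D = (V_DD − V_DS)/R_D. Equating: 172 V_DS² − 160.6 V_DS + 15.6 = 0, giving V_DS = 0.11 V (the root below V_ov).
I_D = (15.6 − 0.11) / 86 = 0.18 mA.

I_D = 0.180 mA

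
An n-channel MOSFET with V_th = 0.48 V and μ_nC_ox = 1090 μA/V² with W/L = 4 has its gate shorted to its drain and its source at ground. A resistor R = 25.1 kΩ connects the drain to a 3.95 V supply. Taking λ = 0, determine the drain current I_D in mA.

With gate tied to drain, V_GS = V_DS ≥ V_GS − V_th, so the device is in saturation.
k_n = μ_nC_ox · (W/L) = 4.36 mA/V².
KCL at the drain: ½ k_n (V_GS − V_th)² = (V_DD − V_GS)/R.
Let x = V_GS − 0.48. Then 54.7 x² + x − 3.47 = 0, giving x = 0.243 V (positive root), so V_GS = 0.723 V.
I_D = (V_DD − V_GS)/R = (3.95 − 0.723) / 25.1 = 0.129 mA.

I_D = 0.129 mA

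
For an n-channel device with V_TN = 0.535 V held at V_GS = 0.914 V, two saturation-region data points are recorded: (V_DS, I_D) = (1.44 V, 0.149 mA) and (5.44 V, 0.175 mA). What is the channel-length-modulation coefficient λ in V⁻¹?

λ = 0.0465 V⁻¹

With V_GS fixed, I_D ∝ (1 + λ V_DS) in saturation, so I_D2/I_D1 = (1 + λ V_DS2)/(1 + λ V_DS1).
0.175/0.149 = 1.174 = (1 + 5.44 λ)/(1 + 1.44 λ).
Solving: λ (I_D1 V_DS2 − I_D2 V_DS1) = I_D2 − I_D1, so λ = (0.175 − 0.149) / (0.149 × 5.44 − 0.175 × 1.44) = 0.026 / 0.559 = 0.0465 V⁻¹.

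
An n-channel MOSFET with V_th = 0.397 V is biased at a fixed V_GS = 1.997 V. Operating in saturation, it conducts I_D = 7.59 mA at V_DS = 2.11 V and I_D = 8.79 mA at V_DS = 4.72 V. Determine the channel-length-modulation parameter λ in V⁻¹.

λ = 0.0695 V⁻¹

With V_GS fixed, I_D ∝ (1 + λ V_DS) in saturation, so I_D2/I_D1 = (1 + λ V_DS2)/(1 + λ V_DS1).
8.79/7.59 = 1.158 = (1 + 4.72 λ)/(1 + 2.11 λ).
Solving: λ (I_D1 V_DS2 − I_D2 V_DS1) = I_D2 − I_D1, so λ = (8.79 − 7.59) / (7.59 × 4.72 − 8.79 × 2.11) = 1.2 / 17.3 = 0.0695 V⁻¹.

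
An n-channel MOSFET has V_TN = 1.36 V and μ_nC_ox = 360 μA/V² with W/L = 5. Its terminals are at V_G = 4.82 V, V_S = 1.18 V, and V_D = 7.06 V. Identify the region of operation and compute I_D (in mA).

V_GS = V_G − V_S = 4.82 − 1.18 = 3.64 V; V_DS = V_D − V_S = 7.06 − 1.18 = 5.88 V.
k_n = μ_nC_ox · (W/L) = 1.8 mA/V².
V_ov = V_GS − V_TN = 3.64 − 1.36 = 2.28 V.
Since V_DS = 5.88 V ≥ V_ov = 2.28 V, the device is in saturation.
I_D = ½ k_n V_ov² = 0.5 × 1.8 × 2.28² = 4.68 mA.

Saturation; I_D = 4.68 mA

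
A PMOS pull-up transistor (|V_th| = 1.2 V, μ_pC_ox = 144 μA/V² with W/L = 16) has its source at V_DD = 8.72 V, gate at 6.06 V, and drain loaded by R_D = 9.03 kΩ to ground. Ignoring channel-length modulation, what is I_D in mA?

V_SG = V_DD − V_G = 8.72 − 6.06 = 2.66 V, so V_ov = 2.66 − 1.2 = 1.46 V.
k_p = μ_pC_ox · (W/L) = 2.304 mA/V².
Assume saturation: I_D = ½ k_p V_ov² = 0.5 × 2.304 × 1.46² = 2.46 mA, giving V_SD = V_DD − I_D R_D = 8.72 − 2.46 × 9.03 = -13.5 V.
But -13.5 V < V_ov = 1.46 V, so the device is actually in triode.
In triode I_D = k_p[V_ov V_SD − ½ V_SD²] and I_D = (V_DD − V_SD)/R_D. Equating: 10.4 V_SD² − 31.38 V_SD + 8.72 = 0, giving V_SD = 0.31 V (the root below V_ov).
I_D = (8.72 − 0.31) / 9.03 = 0.931 mA.

I_D = 0.931 mA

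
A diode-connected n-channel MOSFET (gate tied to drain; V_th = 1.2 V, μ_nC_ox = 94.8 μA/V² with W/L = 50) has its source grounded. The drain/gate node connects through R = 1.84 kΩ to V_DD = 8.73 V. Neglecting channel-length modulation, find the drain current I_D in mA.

With gate tied to drain, V_GS = V_DS ≥ V_GS − V_th, so the device is in saturation.
k_n = μ_nC_ox · (W/L) = 4.74 mA/V².
KCL at the drain: ½ k_n (V_GS − V_th)² = (V_DD − V_GS)/R.
Let x = V_GS − 1.2. Then 4.36 x² + x − 7.53 = 0, giving x = 1.2 V (positive root), so V_GS = 2.4 V.
I_D = (V_DD − V_GS)/R = (8.73 − 2.4) / 1.84 = 3.44 mA.

I_D = 3.44 mA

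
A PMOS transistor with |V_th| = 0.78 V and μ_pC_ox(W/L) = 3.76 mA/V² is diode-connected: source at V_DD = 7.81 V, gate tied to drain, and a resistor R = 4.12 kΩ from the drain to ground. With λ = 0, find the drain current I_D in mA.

With gate tied to drain, V_SG = V_SD ≥ V_SG − |V_th|, so the device is in saturation.
KCL at the drain: ½ k_p (V_SG − |V_th|)² = (V_DD − V_SG)/R.
Let x = V_SG − 0.78. Then 7.75 x² + x − 7.03 = 0, giving x = 0.89 V (positive root), so V_SG = 1.67 V.
I_D = (V_DD − V_SG)/R = (7.81 − 1.67) / 4.12 = 1.49 mA.

I_D = 1.49 mA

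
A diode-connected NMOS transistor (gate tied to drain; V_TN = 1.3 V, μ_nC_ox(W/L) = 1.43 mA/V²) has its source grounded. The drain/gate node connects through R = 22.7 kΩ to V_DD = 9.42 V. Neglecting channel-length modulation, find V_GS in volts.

With gate tied to drain, V_GS = V_DS ≥ V_GS − V_TN, so the device is in saturation.
KCL at the drain: ½ k_n (V_GS − V_TN)² = (V_DD − V_GS)/R.
Let x = V_GS − 1.3. Then 16.2 x² + x − 8.12 = 0, giving x = 0.677 V (positive root), so V_GS = 1.98 V.
I_D = (V_DD − V_GS)/R = (9.42 − 1.98) / 22.7 = 0.328 mA.

V_GS = 1.98 V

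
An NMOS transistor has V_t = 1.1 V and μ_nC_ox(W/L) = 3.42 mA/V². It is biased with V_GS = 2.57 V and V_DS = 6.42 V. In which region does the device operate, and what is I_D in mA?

Saturation; I_D = 3.70 mA

V_ov = V_GS − V_t = 2.57 − 1.1 = 1.47 V.
Since V_DS = 6.42 V ≥ V_ov = 1.47 V, the device is in saturation.
I_D = ½ k_n V_ov² = 0.5 × 3.42 × 1.47² = 3.7 mA.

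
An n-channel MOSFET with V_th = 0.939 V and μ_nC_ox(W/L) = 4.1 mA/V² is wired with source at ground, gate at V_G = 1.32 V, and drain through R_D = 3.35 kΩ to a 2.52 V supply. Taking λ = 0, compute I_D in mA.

V_GS = V_G = 1.32 V, so V_ov = 1.32 − 0.939 = 0.381 V.
Assume saturation: I_D = ½ k_n V_ov² = 0.5 × 4.1 × 0.381² = 0.298 mA, giving V_DS = V_DD − I_D R_D = 2.52 − 0.298 × 3.35 = 1.52 V.
V_DS = 1.52 V ≥ V_ov = 0.381 V, confirming saturation.

I_D = 0.298 mA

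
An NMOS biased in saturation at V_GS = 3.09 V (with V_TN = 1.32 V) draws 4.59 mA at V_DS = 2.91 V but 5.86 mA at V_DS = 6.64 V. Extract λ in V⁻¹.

With V_GS fixed, I_D ∝ (1 + λ V_DS) in saturation, so I_D2/I_D1 = (1 + λ V_DS2)/(1 + λ V_DS1).
5.86/4.59 = 1.277 = (1 + 6.64 λ)/(1 + 2.91 λ).
Solving: λ (I_D1 V_DS2 − I_D2 V_DS1) = I_D2 − I_D1, so λ = (5.86 − 4.59) / (4.59 × 6.64 − 5.86 × 2.91) = 1.27 / 13.4 = 0.0946 V⁻¹.

λ = 0.0946 V⁻¹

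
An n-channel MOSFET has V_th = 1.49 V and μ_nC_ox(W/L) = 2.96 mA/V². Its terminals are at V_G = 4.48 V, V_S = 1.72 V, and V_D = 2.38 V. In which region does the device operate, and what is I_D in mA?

V_GS = V_G − V_S = 4.48 − 1.72 = 2.76 V; V_DS = V_D − V_S = 2.38 − 1.72 = 0.66 V.
V_ov = V_GS − V_th = 2.76 − 1.49 = 1.27 V.
Since V_DS = 0.66 V < V_ov = 1.27 V, the device is in the triode region.
I_D = k_n [V_ov · V_DS − ½ V_DS²] = 2.96 × [1.27 × 0.66 − 0.5 × 0.66²] = 1.84 mA.

Triode; I_D = 1.84 mA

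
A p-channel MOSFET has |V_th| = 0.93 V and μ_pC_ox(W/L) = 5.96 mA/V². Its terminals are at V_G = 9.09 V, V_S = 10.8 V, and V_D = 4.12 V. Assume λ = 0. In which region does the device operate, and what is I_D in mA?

V_SG = V_S − V_G = 10.8 − 9.09 = 1.71 V; V_SD = V_S − V_D = 10.8 − 4.12 = 6.68 V.
V_ov = V_SG − |V_th| = 1.71 − 0.93 = 0.78 V.
Since V_SD = 6.68 V ≥ V_ov = 0.78 V, the device is in saturation.
I_D = ½ k_p V_ov² = 0.5 × 5.96 × 0.78² = 1.81 mA.

Saturation; I_D = 1.81 mA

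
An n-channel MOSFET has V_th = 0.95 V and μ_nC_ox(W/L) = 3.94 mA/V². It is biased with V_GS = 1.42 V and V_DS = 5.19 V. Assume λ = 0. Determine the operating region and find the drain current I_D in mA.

V_ov = V_GS − V_th = 1.42 − 0.95 = 0.47 V.
Since V_DS = 5.19 V ≥ V_ov = 0.47 V, the device is in saturation.
I_D = ½ k_n V_ov² = 0.5 × 3.94 × 0.47² = 0.435 mA.

Saturation; I_D = 0.435 mA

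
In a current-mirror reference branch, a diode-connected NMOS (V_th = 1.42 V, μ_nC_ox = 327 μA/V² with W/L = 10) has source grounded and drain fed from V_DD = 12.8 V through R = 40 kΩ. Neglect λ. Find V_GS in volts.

V_GS = 1.83 V

With gate tied to drain, V_GS = V_DS ≥ V_GS − V_th, so the device is in saturation.
k_n = μ_nC_ox · (W/L) = 3.27 mA/V².
KCL at the drain: ½ k_n (V_GS − V_th)² = (V_DD − V_GS)/R.
Let x = V_GS − 1.42. Then 65.4 x² + x − 11.38 = 0, giving x = 0.41 V (positive root), so V_GS = 1.83 V.
I_D = (V_DD − V_GS)/R = (12.8 − 1.83) / 40 = 0.274 mA.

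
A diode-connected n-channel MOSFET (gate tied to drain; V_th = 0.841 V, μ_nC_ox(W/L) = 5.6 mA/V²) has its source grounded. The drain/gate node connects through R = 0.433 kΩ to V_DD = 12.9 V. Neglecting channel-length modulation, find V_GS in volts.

V_GS = 3.61 V

With gate tied to drain, V_GS = V_DS ≥ V_GS − V_th, so the device is in saturation.
KCL at the drain: ½ k_n (V_GS − V_th)² = (V_DD − V_GS)/R.
Let x = V_GS − 0.841. Then 1.21 x² + x − 12.06 = 0, giving x = 2.77 V (positive root), so V_GS = 3.61 V.
I_D = (V_DD − V_GS)/R = (12.9 − 3.61) / 0.433 = 21.5 mA.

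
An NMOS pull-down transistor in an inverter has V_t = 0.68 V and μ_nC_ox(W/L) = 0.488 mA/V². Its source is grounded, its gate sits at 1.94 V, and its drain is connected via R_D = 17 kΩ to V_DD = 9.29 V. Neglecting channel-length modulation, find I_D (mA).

I_D = 0.387 mA

V_GS = V_G = 1.94 V, so V_ov = 1.94 − 0.68 = 1.26 V.
Assume saturation: I_D = ½ k_n V_ov² = 0.5 × 0.488 × 1.26² = 0.387 mA, giving V_DS = V_DD − I_D R_D = 9.29 − 0.387 × 17 = 2.7 V.
V_DS = 2.7 V ≥ V_ov = 1.26 V, confirming saturation.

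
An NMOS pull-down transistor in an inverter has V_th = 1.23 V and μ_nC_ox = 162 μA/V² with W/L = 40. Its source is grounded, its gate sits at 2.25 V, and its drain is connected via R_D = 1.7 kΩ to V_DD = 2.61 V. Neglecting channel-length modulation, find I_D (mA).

V_GS = V_G = 2.25 V, so V_ov = 2.25 − 1.23 = 1.02 V.
k_n = μ_nC_ox · (W/L) = 6.48 mA/V².
Assume saturation: I_D = ½ k_n V_ov² = 0.5 × 6.48 × 1.02² = 3.37 mA, giving V_DS = V_DD − I_D R_D = 2.61 − 3.37 × 1.7 = -3.12 V.
But -3.12 V < V_ov = 1.02 V, so the device is actually in triode.
In triode I_D = k_n[V_ov V_DS − ½ V_DS²] and I_D = (V_DD − V_DS)/R_D. Equating: 5.51 V_DS² − 12.24 V_DS + 2.61 = 0, giving V_DS = 0.239 V (the root below V_ov).
I_D = (2.61 − 0.239) / 1.7 = 1.39 mA.

I_D = 1.39 mA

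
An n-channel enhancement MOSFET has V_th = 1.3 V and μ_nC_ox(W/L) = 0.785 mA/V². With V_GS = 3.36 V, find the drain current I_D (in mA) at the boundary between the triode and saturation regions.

I_D = 1.67 mA

At the boundary V_DS = V_ov = V_GS − V_th = 3.36 − 1.3 = 2.06 V.
I_D = ½ k_n V_ov² = 0.5 × 0.785 × 2.06² = 1.67 mA.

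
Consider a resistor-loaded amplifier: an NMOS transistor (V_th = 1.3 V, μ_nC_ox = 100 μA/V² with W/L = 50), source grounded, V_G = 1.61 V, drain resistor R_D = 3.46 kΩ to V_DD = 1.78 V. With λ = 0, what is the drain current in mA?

V_GS = V_G = 1.61 V, so V_ov = 1.61 − 1.3 = 0.31 V.
k_n = μ_nC_ox · (W/L) = 5 mA/V².
Assume saturation: I_D = ½ k_n V_ov² = 0.5 × 5 × 0.31² = 0.24 mA, giving V_DS = V_DD − I_D R_D = 1.78 − 0.24 × 3.46 = 0.949 V.
V_DS = 0.949 V ≥ V_ov = 0.31 V, confirming saturation.

I_D = 0.240 mA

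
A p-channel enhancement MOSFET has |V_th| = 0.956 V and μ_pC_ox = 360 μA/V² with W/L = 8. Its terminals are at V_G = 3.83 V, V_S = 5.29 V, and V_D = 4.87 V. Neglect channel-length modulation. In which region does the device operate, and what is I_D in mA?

Triode; I_D = 0.356 mA

V_SG = V_S − V_G = 5.29 − 3.83 = 1.46 V; V_SD = V_S − V_D = 5.29 − 4.87 = 0.42 V.
k_p = μ_pC_ox · (W/L) = 2.88 mA/V².
V_ov = V_SG − |V_th| = 1.46 − 0.956 = 0.504 V.
Since V_SD = 0.42 V < V_ov = 0.504 V, the device is in the triode region.
I_D = k_p [V_ov · V_SD − ½ V_SD²] = 2.88 × [0.504 × 0.42 − 0.5 × 0.42²] = 0.356 mA.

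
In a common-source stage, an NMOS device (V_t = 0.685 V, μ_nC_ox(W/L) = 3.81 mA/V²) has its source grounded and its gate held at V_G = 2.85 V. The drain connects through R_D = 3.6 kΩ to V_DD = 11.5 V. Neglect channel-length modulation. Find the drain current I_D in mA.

I_D = 3.08 mA

V_GS = V_G = 2.85 V, so V_ov = 2.85 − 0.685 = 2.17 V.
Assume saturation: I_D = ½ k_n V_ov² = 0.5 × 3.81 × 2.17² = 8.93 mA, giving V_DS = V_DD − I_D R_D = 11.5 − 8.93 × 3.6 = -20.6 V.
But -20.6 V < V_ov = 2.17 V, so the device is actually in triode.
In triode I_D = k_n[V_ov V_DS − ½ V_DS²] and I_D = (V_DD − V_DS)/R_D. Equating: 6.86 V_DS² − 30.7 V_DS + 11.5 = 0, giving V_DS = 0.413 V (the root below V_ov).
I_D = (11.5 − 0.413) / 3.6 = 3.08 mA.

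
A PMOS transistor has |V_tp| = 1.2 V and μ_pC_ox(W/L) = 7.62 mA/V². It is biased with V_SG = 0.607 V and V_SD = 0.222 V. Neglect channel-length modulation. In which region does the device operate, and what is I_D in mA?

V_SG = 0.607 V < |V_tp| = 1.2 V, so the transistor is in cutoff.

Cutoff; I_D = 0 mA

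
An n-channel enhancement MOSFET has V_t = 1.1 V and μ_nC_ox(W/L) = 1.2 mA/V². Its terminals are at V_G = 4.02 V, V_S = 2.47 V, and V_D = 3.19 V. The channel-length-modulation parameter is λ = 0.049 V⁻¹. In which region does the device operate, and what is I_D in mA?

Saturation; I_D = 0.126 mA

V_GS = V_G − V_S = 4.02 − 2.47 = 1.55 V; V_DS = V_D − V_S = 3.19 − 2.47 = 0.72 V.
V_ov = V_GS − V_t = 1.55 − 1.1 = 0.45 V.
Since V_DS = 0.72 V ≥ V_ov = 0.45 V, the device is in saturation.
I_D = ½ k_n V_ov² (1 + λ V_DS) = 0.5 × 1.2 × 0.45² × (1 + 0.049 × 0.72) = 0.126 mA.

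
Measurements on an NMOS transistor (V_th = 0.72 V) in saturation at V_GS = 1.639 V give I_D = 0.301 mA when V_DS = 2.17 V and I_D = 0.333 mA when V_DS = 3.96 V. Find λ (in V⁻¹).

λ = 0.0682 V⁻¹

With V_GS fixed, I_D ∝ (1 + λ V_DS) in saturation, so I_D2/I_D1 = (1 + λ V_DS2)/(1 + λ V_DS1).
0.333/0.301 = 1.106 = (1 + 3.96 λ)/(1 + 2.17 λ).
Solving: λ (I_D1 V_DS2 − I_D2 V_DS1) = I_D2 − I_D1, so λ = (0.333 − 0.301) / (0.301 × 3.96 − 0.333 × 2.17) = 0.032 / 0.469 = 0.0682 V⁻¹.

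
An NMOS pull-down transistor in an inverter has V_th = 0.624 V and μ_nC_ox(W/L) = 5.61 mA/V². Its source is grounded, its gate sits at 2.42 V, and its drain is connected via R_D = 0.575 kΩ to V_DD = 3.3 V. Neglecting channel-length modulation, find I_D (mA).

I_D = 4.76 mA

V_GS = V_G = 2.42 V, so V_ov = 2.42 − 0.624 = 1.8 V.
Assume saturation: I_D = ½ k_n V_ov² = 0.5 × 5.61 × 1.8² = 9.05 mA, giving V_DS = V_DD − I_D R_D = 3.3 − 9.05 × 0.575 = -1.9 V.
But -1.9 V < V_ov = 1.8 V, so the device is actually in triode.
In triode I_D = k_n[V_ov V_DS − ½ V_DS²] and I_D = (V_DD − V_DS)/R_D. Equating: 1.61 V_DS² − 6.793 V_DS + 3.3 = 0, giving V_DS = 0.56 V (the root below V_ov).
I_D = (3.3 − 0.56) / 0.575 = 4.76 mA.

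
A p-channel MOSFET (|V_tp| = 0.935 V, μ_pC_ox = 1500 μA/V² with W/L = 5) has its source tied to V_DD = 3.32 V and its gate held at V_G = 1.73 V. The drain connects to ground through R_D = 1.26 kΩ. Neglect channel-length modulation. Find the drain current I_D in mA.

I_D = 1.61 mA

V_SG = V_DD − V_G = 3.32 − 1.73 = 1.59 V, so V_ov = 1.59 − 0.935 = 0.655 V.
k_p = μ_pC_ox · (W/L) = 7.5 mA/V².
Assume saturation: I_D = ½ k_p V_ov² = 0.5 × 7.5 × 0.655² = 1.61 mA, giving V_SD = V_DD − I_D R_D = 3.32 − 1.61 × 1.26 = 1.29 V.
V_SD = 1.29 V ≥ V_ov = 0.655 V, confirming saturation.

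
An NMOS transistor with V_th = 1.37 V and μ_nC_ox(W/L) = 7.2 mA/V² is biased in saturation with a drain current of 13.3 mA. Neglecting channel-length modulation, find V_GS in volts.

In saturation I_D = ½ k_n (V_GS − V_th)², so V_GS − V_th = √(2 I_D / k_n) = √(2 × 13.3 / 7.2) = 1.92 V.
V_GS = 1.37 + 1.92 = 3.29 V.

V_GS = 3.29 V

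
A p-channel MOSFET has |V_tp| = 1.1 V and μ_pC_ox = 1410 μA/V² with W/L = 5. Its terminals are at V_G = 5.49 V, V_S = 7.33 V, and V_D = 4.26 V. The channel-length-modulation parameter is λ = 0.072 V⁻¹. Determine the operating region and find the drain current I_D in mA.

V_SG = V_S − V_G = 7.33 − 5.49 = 1.84 V; V_SD = V_S − V_D = 7.33 − 4.26 = 3.07 V.
k_p = μ_pC_ox · (W/L) = 7.05 mA/V².
V_ov = V_SG − |V_tp| = 1.84 − 1.1 = 0.74 V.
Since V_SD = 3.07 V ≥ V_ov = 0.74 V, the device is in saturation.
I_D = ½ k_p V_ov² (1 + λ V_SD) = 0.5 × 7.05 × 0.74² × (1 + 0.072 × 3.07) = 2.36 mA.

Saturation; I_D = 2.36 mA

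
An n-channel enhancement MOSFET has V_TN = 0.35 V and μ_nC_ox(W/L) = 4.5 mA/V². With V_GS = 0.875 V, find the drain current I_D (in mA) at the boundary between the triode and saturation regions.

At the boundary V_DS = V_ov = V_GS − V_TN = 0.875 − 0.35 = 0.525 V.
I_D = ½ k_n V_ov² = 0.5 × 4.5 × 0.525² = 0.62 mA.

I_D = 0.620 mA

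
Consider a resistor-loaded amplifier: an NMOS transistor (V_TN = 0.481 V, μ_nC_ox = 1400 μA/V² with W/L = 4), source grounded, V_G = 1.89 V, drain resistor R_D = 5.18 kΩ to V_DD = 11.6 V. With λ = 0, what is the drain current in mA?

I_D = 2.18 mA

V_GS = V_G = 1.89 V, so V_ov = 1.89 − 0.481 = 1.41 V.
k_n = μ_nC_ox · (W/L) = 5.6 mA/V².
Assume saturation: I_D = ½ k_n V_ov² = 0.5 × 5.6 × 1.41² = 5.56 mA, giving V_DS = V_DD − I_D R_D = 11.6 − 5.56 × 5.18 = -17.2 V.
But -17.2 V < V_ov = 1.41 V, so the device is actually in triode.
In triode I_D = k_n[V_ov V_DS − ½ V_DS²] and I_D = (V_DD − V_DS)/R_D. Equating: 14.5 V_DS² − 41.87 V_DS + 11.6 = 0, giving V_DS = 0.31 V (the root below V_ov).
I_D = (11.6 − 0.31) / 5.18 = 2.18 mA.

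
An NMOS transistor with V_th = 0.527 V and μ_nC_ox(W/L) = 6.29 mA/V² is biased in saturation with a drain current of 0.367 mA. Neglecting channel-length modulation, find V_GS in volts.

V_GS = 0.869 V

In saturation I_D = ½ k_n (V_GS − V_th)², so V_GS − V_th = √(2 I_D / k_n) = √(2 × 0.367 / 6.29) = 0.342 V.
V_GS = 0.527 + 0.342 = 0.869 V.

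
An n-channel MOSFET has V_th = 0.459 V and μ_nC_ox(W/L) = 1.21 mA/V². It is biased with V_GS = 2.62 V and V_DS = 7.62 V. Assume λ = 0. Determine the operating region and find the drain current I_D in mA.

Saturation; I_D = 2.83 mA

V_ov = V_GS − V_th = 2.62 − 0.459 = 2.16 V.
Since V_DS = 7.62 V ≥ V_ov = 2.16 V, the device is in saturation.
I_D = ½ k_n V_ov² = 0.5 × 1.21 × 2.16² = 2.83 mA.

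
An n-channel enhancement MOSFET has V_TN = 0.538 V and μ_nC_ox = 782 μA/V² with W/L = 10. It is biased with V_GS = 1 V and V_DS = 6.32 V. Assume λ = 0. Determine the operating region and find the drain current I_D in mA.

k_n = μ_nC_ox · (W/L) = 7.82 mA/V².
V_ov = V_GS − V_TN = 1 − 0.538 = 0.462 V.
Since V_DS = 6.32 V ≥ V_ov = 0.462 V, the device is in saturation.
I_D = ½ k_n V_ov² = 0.5 × 7.82 × 0.462² = 0.835 mA.

Saturation; I_D = 0.835 mA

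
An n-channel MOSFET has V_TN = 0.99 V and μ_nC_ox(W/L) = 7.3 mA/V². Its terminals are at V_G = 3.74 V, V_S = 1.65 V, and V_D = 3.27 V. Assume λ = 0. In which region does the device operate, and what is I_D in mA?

Saturation; I_D = 4.42 mA

V_GS = V_G − V_S = 3.74 − 1.65 = 2.09 V; V_DS = V_D − V_S = 3.27 − 1.65 = 1.62 V.
V_ov = V_GS − V_TN = 2.09 − 0.99 = 1.1 V.
Since V_DS = 1.62 V ≥ V_ov = 1.1 V, the device is in saturation.
I_D = ½ k_n V_ov² = 0.5 × 7.3 × 1.1² = 4.42 mA.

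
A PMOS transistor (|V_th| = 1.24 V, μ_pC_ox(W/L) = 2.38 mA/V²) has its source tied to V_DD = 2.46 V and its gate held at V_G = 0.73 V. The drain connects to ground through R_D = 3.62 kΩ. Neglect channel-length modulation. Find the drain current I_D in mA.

I_D = 0.286 mA

V_SG = V_DD − V_G = 2.46 − 0.73 = 1.73 V, so V_ov = 1.73 − 1.24 = 0.49 V.
Assume saturation: I_D = ½ k_p V_ov² = 0.5 × 2.38 × 0.49² = 0.286 mA, giving V_SD = V_DD − I_D R_D = 2.46 − 0.286 × 3.62 = 1.43 V.
V_SD = 1.43 V ≥ V_ov = 0.49 V, confirming saturation.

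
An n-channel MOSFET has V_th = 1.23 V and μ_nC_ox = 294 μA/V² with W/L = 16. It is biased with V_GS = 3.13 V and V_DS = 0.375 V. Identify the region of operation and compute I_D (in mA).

k_n = μ_nC_ox · (W/L) = 4.704 mA/V².
V_ov = V_GS − V_th = 3.13 − 1.23 = 1.9 V.
Since V_DS = 0.375 V < V_ov = 1.9 V, the device is in the triode region.
I_D = k_n [V_ov · V_DS − ½ V_DS²] = 4.704 × [1.9 × 0.375 − 0.5 × 0.375²] = 3.02 mA.

Triode; I_D = 3.02 mA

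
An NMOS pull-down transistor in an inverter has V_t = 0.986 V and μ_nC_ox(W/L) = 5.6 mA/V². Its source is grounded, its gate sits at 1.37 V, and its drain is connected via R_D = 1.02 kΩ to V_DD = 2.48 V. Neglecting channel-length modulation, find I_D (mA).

I_D = 0.413 mA

V_GS = V_G = 1.37 V, so V_ov = 1.37 − 0.986 = 0.384 V.
Assume saturation: I_D = ½ k_n V_ov² = 0.5 × 5.6 × 0.384² = 0.413 mA, giving V_DS = V_DD − I_D R_D = 2.48 − 0.413 × 1.02 = 2.06 V.
V_DS = 2.06 V ≥ V_ov = 0.384 V, confirming saturation.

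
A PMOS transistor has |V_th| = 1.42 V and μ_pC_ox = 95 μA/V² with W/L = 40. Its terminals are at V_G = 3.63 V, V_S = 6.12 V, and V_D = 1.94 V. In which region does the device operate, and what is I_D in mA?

V_SG = V_S − V_G = 6.12 − 3.63 = 2.49 V; V_SD = V_S − V_D = 6.12 − 1.94 = 4.18 V.
k_p = μ_pC_ox · (W/L) = 3.8 mA/V².
V_ov = V_SG − |V_th| = 2.49 − 1.42 = 1.07 V.
Since V_SD = 4.18 V ≥ V_ov = 1.07 V, the device is in saturation.
I_D = ½ k_p V_ov² = 0.5 × 3.8 × 1.07² = 2.18 mA.

Saturation; I_D = 2.18 mA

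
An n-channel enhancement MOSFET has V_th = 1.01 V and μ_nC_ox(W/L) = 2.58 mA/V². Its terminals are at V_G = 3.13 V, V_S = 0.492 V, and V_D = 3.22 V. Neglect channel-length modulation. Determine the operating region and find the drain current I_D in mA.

V_GS = V_G − V_S = 3.13 − 0.492 = 2.64 V; V_DS = V_D − V_S = 3.22 − 0.492 = 2.73 V.
V_ov = V_GS − V_th = 2.64 − 1.01 = 1.63 V.
Since V_DS = 2.73 V ≥ V_ov = 1.63 V, the device is in saturation.
I_D = ½ k_n V_ov² = 0.5 × 2.58 × 1.63² = 3.42 mA.

Saturation; I_D = 3.42 mA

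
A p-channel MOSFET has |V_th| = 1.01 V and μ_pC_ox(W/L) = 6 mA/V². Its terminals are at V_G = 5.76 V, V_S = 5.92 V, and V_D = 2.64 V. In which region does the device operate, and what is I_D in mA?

V_SG = V_S − V_G = 5.92 − 5.76 = 0.16 V; V_SD = V_S − V_D = 5.92 − 2.64 = 3.28 V.
V_SG = 0.16 V < |V_th| = 1.01 V, so the transistor is in cutoff.

Cutoff; I_D = 0 mA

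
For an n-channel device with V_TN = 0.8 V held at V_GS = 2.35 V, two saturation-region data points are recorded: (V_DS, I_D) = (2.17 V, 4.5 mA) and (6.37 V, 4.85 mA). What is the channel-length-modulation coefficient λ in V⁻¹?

λ = 0.0193 V⁻¹

With V_GS fixed, I_D ∝ (1 + λ V_DS) in saturation, so I_D2/I_D1 = (1 + λ V_DS2)/(1 + λ V_DS1).
4.85/4.5 = 1.078 = (1 + 6.37 λ)/(1 + 2.17 λ).
Solving: λ (I_D1 V_DS2 − I_D2 V_DS1) = I_D2 − I_D1, so λ = (4.85 − 4.5) / (4.5 × 6.37 − 4.85 × 2.17) = 0.35 / 18.1 = 0.0193 V⁻¹.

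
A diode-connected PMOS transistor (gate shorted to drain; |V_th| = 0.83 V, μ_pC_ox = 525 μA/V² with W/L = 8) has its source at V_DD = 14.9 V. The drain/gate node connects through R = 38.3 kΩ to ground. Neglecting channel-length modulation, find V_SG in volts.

V_SG = 1.24 V

With gate tied to drain, V_SG = V_SD ≥ V_SG − |V_th|, so the device is in saturation.
k_p = μ_pC_ox · (W/L) = 4.2 mA/V².
KCL at the drain: ½ k_p (V_SG − |V_th|)² = (V_DD − V_SG)/R.
Let x = V_SG − 0.83. Then 80.4 x² + x − 14.07 = 0, giving x = 0.412 V (positive root), so V_SG = 1.24 V.
I_D = (V_DD − V_SG)/R = (14.9 − 1.24) / 38.3 = 0.357 mA.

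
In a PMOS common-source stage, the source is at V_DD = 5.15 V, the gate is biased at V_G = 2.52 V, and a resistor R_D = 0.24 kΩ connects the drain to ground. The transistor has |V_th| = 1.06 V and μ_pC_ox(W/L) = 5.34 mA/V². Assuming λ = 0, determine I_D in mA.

V_SG = V_DD − V_G = 5.15 − 2.52 = 2.63 V, so V_ov = 2.63 − 1.06 = 1.57 V.
Assume saturation: I_D = ½ k_p V_ov² = 0.5 × 5.34 × 1.57² = 6.58 mA, giving V_SD = V_DD − I_D R_D = 5.15 − 6.58 × 0.24 = 3.57 V.
V_SD = 3.57 V ≥ V_ov = 1.57 V, confirming saturation.

I_D = 6.58 mA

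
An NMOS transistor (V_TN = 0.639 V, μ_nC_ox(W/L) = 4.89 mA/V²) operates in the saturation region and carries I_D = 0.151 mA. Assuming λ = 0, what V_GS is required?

V_GS = 0.888 V

In saturation I_D = ½ k_n (V_GS − V_TN)², so V_GS − V_TN = √(2 I_D / k_n) = √(2 × 0.151 / 4.89) = 0.249 V.
V_GS = 0.639 + 0.249 = 0.888 V.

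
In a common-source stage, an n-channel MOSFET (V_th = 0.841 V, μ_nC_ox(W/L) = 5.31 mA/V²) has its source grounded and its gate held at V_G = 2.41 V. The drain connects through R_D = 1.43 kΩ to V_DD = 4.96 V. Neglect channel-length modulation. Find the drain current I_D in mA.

I_D = 3.16 mA

V_GS = V_G = 2.41 V, so V_ov = 2.41 − 0.841 = 1.57 V.
Assume saturation: I_D = ½ k_n V_ov² = 0.5 × 5.31 × 1.57² = 6.54 mA, giving V_DS = V_DD − I_D R_D = 4.96 − 6.54 × 1.43 = -4.39 V.
But -4.39 V < V_ov = 1.57 V, so the device is actually in triode.
In triode I_D = k_n[V_ov V_DS − ½ V_DS²] and I_D = (V_DD − V_DS)/R_D. Equating: 3.8 V_DS² − 12.91 V_DS + 4.96 = 0, giving V_DS = 0.441 V (the root below V_ov).
I_D = (4.96 − 0.441) / 1.43 = 3.16 mA.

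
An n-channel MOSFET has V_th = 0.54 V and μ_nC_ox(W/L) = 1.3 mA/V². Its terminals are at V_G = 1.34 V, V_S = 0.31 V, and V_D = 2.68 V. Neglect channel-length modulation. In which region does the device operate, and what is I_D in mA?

V_GS = V_G − V_S = 1.34 − 0.31 = 1.03 V; V_DS = V_D − V_S = 2.68 − 0.31 = 2.37 V.
V_ov = V_GS − V_th = 1.03 − 0.54 = 0.49 V.
Since V_DS = 2.37 V ≥ V_ov = 0.49 V, the device is in saturation.
I_D = ½ k_n V_ov² = 0.5 × 1.3 × 0.49² = 0.156 mA.

Saturation; I_D = 0.156 mA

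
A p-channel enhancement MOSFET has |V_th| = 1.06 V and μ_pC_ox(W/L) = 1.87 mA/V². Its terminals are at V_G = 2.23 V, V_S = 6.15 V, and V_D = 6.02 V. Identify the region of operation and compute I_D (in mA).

Triode; I_D = 0.679 mA

V_SG = V_S − V_G = 6.15 − 2.23 = 3.92 V; V_SD = V_S − V_D = 6.15 − 6.02 = 0.13 V.
V_ov = V_SG − |V_th| = 3.92 − 1.06 = 2.86 V.
Since V_SD = 0.13 V < V_ov = 2.86 V, the device is in the triode region.
I_D = k_p [V_ov · V_SD − ½ V_SD²] = 1.87 × [2.86 × 0.13 − 0.5 × 0.13²] = 0.679 mA.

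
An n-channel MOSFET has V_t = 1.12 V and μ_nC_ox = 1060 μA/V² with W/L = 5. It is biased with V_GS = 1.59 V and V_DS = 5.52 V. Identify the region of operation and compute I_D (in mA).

k_n = μ_nC_ox · (W/L) = 5.3 mA/V².
V_ov = V_GS − V_t = 1.59 − 1.12 = 0.47 V.
Since V_DS = 5.52 V ≥ V_ov = 0.47 V, the device is in saturation.
I_D = ½ k_n V_ov² = 0.5 × 5.3 × 0.47² = 0.585 mA.

Saturation; I_D = 0.585 mA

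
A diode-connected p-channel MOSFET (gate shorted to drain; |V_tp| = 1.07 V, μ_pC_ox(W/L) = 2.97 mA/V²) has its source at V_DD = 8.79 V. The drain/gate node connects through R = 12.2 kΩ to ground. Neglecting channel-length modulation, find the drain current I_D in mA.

I_D = 0.581 mA

With gate tied to drain, V_SG = V_SD ≥ V_SG − |V_tp|, so the device is in saturation.
KCL at the drain: ½ k_p (V_SG − |V_tp|)² = (V_DD − V_SG)/R.
Let x = V_SG − 1.07. Then 18.1 x² + x − 7.72 = 0, giving x = 0.626 V (positive root), so V_SG = 1.7 V.
I_D = (V_DD − V_SG)/R = (8.79 − 1.7) / 12.2 = 0.581 mA.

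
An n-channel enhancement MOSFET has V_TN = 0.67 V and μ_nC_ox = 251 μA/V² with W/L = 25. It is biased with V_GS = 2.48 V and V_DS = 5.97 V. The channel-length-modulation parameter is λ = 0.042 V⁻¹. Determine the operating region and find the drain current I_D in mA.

Saturation; I_D = 12.9 mA

k_n = μ_nC_ox · (W/L) = 6.275 mA/V².
V_ov = V_GS − V_TN = 2.48 − 0.67 = 1.81 V.
Since V_DS = 5.97 V ≥ V_ov = 1.81 V, the device is in saturation.
I_D = ½ k_n V_ov² (1 + λ V_DS) = 0.5 × 6.275 × 1.81² × (1 + 0.042 × 5.97) = 12.9 mA.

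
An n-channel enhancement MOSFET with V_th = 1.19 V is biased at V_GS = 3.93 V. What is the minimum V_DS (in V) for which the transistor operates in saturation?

V_DS,sat = 2.74 V

The boundary between triode and saturation is V_DS = V_GS − V_th = V_ov.
V_ov = 3.93 − 1.19 = 2.74 V.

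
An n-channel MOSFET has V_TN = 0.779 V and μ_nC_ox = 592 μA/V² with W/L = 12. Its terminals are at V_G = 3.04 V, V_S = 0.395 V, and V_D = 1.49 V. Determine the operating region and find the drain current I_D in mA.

Triode; I_D = 10.3 mA

V_GS = V_G − V_S = 3.04 − 0.395 = 2.65 V; V_DS = V_D − V_S = 1.49 − 0.395 = 1.09 V.
k_n = μ_nC_ox · (W/L) = 7.104 mA/V².
V_ov = V_GS − V_TN = 2.65 − 0.779 = 1.87 V.
Since V_DS = 1.09 V < V_ov = 1.87 V, the device is in the triode region.
I_D = k_n [V_ov · V_DS − ½ V_DS²] = 7.104 × [1.87 × 1.09 − 0.5 × 1.09²] = 10.3 mA.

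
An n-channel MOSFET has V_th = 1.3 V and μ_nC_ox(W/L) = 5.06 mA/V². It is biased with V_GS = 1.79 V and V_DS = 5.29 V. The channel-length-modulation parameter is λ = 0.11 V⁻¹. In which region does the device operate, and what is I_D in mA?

Saturation; I_D = 0.961 mA

V_ov = V_GS − V_th = 1.79 − 1.3 = 0.49 V.
Since V_DS = 5.29 V ≥ V_ov = 0.49 V, the device is in saturation.
I_D = ½ k_n V_ov² (1 + λ V_DS) = 0.5 × 5.06 × 0.49² × (1 + 0.11 × 5.29) = 0.961 mA.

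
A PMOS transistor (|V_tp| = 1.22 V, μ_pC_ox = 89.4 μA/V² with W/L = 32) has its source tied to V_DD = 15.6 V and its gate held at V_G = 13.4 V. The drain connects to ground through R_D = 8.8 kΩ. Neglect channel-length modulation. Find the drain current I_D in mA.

I_D = 1.37 mA

V_SG = V_DD − V_G = 15.6 − 13.4 = 2.2 V, so V_ov = 2.2 − 1.22 = 0.98 V.
k_p = μ_pC_ox · (W/L) = 2.861 mA/V².
Assume saturation: I_D = ½ k_p V_ov² = 0.5 × 2.861 × 0.98² = 1.37 mA, giving V_SD = V_DD − I_D R_D = 15.6 − 1.37 × 8.8 = 3.51 V.
V_SD = 3.51 V ≥ V_ov = 0.98 V, confirming saturation.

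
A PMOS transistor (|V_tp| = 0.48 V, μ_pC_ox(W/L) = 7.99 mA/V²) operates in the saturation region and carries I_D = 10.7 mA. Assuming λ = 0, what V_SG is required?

V_SG = 2.12 V

In saturation I_D = ½ k_p (V_SG − |V_tp|)², so V_SG − |V_tp| = √(2 I_D / k_p) = √(2 × 10.7 / 7.99) = 1.64 V.
V_SG = 0.48 + 1.64 = 2.12 V.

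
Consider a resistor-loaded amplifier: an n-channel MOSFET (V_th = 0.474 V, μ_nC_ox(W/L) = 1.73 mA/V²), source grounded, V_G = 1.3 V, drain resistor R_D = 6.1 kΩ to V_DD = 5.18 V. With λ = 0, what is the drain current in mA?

V_GS = V_G = 1.3 V, so V_ov = 1.3 − 0.474 = 0.826 V.
Assume saturation: I_D = ½ k_n V_ov² = 0.5 × 1.73 × 0.826² = 0.59 mA, giving V_DS = V_DD − I_D R_D = 5.18 − 0.59 × 6.1 = 1.58 V.
V_DS = 1.58 V ≥ V_ov = 0.826 V, confirming saturation.

I_D = 0.590 mA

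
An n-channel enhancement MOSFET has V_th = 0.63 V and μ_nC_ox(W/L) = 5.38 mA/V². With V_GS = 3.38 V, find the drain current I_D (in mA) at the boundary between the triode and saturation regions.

At the boundary V_DS = V_ov = V_GS − V_th = 3.38 − 0.63 = 2.75 V.
I_D = ½ k_n V_ov² = 0.5 × 5.38 × 2.75² = 20.3 mA.

I_D = 20.3 mA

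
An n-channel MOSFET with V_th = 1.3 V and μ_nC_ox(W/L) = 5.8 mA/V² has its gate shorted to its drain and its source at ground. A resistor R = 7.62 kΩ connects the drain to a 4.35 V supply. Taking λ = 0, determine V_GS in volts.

With gate tied to drain, V_GS = V_DS ≥ V_GS − V_th, so the device is in saturation.
KCL at the drain: ½ k_n (V_GS − V_th)² = (V_DD − V_GS)/R.
Let x = V_GS − 1.3. Then 22.1 x² + x − 3.05 = 0, giving x = 0.35 V (positive root), so V_GS = 1.65 V.
I_D = (V_DD − V_GS)/R = (4.35 − 1.65) / 7.62 = 0.354 mA.

V_GS = 1.65 V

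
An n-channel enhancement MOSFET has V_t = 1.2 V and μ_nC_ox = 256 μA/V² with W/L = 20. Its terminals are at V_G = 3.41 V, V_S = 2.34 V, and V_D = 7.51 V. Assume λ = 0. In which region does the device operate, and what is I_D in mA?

Cutoff; I_D = 0 mA

V_GS = V_G − V_S = 3.41 − 2.34 = 1.07 V; V_DS = V_D − V_S = 7.51 − 2.34 = 5.17 V.
V_GS = 1.07 V < V_t = 1.2 V, so the transistor is in cutoff.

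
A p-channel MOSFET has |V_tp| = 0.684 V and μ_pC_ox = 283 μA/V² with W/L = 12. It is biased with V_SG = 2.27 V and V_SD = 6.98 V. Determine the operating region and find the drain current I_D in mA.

Saturation; I_D = 4.27 mA

k_p = μ_pC_ox · (W/L) = 3.396 mA/V².
V_ov = V_SG − |V_tp| = 2.27 − 0.684 = 1.59 V.
Since V_SD = 6.98 V ≥ V_ov = 1.59 V, the device is in saturation.
I_D = ½ k_p V_ov² = 0.5 × 3.396 × 1.59² = 4.27 mA.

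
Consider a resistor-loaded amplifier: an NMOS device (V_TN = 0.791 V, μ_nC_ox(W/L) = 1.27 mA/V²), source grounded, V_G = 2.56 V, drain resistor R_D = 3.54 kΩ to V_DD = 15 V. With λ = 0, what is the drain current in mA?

I_D = 1.99 mA

V_GS = V_G = 2.56 V, so V_ov = 2.56 − 0.791 = 1.77 V.
Assume saturation: I_D = ½ k_n V_ov² = 0.5 × 1.27 × 1.77² = 1.99 mA, giving V_DS = V_DD − I_D R_D = 15 − 1.99 × 3.54 = 7.97 V.
V_DS = 7.97 V ≥ V_ov = 1.77 V, confirming saturation.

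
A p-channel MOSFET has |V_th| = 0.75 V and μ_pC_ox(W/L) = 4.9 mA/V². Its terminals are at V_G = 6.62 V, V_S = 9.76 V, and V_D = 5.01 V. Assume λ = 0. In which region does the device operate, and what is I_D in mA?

V_SG = V_S − V_G = 9.76 − 6.62 = 3.14 V; V_SD = V_S − V_D = 9.76 − 5.01 = 4.75 V.
V_ov = V_SG − |V_th| = 3.14 − 0.75 = 2.39 V.
Since V_SD = 4.75 V ≥ V_ov = 2.39 V, the device is in saturation.
I_D = ½ k_p V_ov² = 0.5 × 4.9 × 2.39² = 14 mA.

Saturation; I_D = 14.0 mA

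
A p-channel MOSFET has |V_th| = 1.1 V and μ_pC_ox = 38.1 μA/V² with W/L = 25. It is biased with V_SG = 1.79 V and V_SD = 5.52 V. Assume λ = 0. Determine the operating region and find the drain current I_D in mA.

k_p = μ_pC_ox · (W/L) = 0.9525 mA/V².
V_ov = V_SG − |V_th| = 1.79 − 1.1 = 0.69 V.
Since V_SD = 5.52 V ≥ V_ov = 0.69 V, the device is in saturation.
I_D = ½ k_p V_ov² = 0.5 × 0.9525 × 0.69² = 0.227 mA.

Saturation; I_D = 0.227 mA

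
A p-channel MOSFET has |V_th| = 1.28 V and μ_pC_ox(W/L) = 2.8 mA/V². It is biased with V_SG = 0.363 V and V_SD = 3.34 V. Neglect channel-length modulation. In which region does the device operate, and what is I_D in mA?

V_SG = 0.363 V < |V_th| = 1.28 V, so the transistor is in cutoff.

Cutoff; I_D = 0 mA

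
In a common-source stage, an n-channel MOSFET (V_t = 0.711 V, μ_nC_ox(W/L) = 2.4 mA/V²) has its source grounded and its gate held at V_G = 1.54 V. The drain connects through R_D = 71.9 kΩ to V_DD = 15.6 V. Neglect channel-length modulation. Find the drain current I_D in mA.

V_GS = V_G = 1.54 V, so V_ov = 1.54 − 0.711 = 0.829 V.
Assume saturation: I_D = ½ k_n V_ov² = 0.5 × 2.4 × 0.829² = 0.825 mA, giving V_DS = V_DD − I_D R_D = 15.6 − 0.825 × 71.9 = -43.7 V.
But -43.7 V < V_ov = 0.829 V, so the device is actually in triode.
In triode I_D = k_n[V_ov V_DS − ½ V_DS²] and I_D = (V_DD − V_DS)/R_D. Equating: 86.3 V_DS² − 144.1 V_DS + 15.6 = 0, giving V_DS = 0.116 V (the root below V_ov).
I_D = (15.6 − 0.116) / 71.9 = 0.215 mA.

I_D = 0.215 mA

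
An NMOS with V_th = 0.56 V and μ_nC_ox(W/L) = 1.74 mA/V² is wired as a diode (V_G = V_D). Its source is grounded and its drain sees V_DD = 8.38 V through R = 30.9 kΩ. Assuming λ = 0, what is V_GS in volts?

V_GS = 1.08 V

With gate tied to drain, V_GS = V_DS ≥ V_GS − V_th, so the device is in saturation.
KCL at the drain: ½ k_n (V_GS − V_th)² = (V_DD − V_GS)/R.
Let x = V_GS − 0.56. Then 26.9 x² + x − 7.82 = 0, giving x = 0.521 V (positive root), so V_GS = 1.08 V.
I_D = (V_DD − V_GS)/R = (8.38 − 1.08) / 30.9 = 0.236 mA.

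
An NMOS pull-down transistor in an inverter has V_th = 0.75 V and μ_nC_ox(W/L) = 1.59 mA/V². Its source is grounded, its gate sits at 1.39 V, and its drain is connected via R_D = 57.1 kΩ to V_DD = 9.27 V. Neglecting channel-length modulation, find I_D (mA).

I_D = 0.159 mA

V_GS = V_G = 1.39 V, so V_ov = 1.39 − 0.75 = 0.64 V.
Assume saturation: I_D = ½ k_n V_ov² = 0.5 × 1.59 × 0.64² = 0.326 mA, giving V_DS = V_DD − I_D R_D = 9.27 − 0.326 × 57.1 = -9.32 V.
But -9.32 V < V_ov = 0.64 V, so the device is actually in triode.
In triode I_D = k_n[V_ov V_DS − ½ V_DS²] and I_D = (V_DD − V_DS)/R_D. Equating: 45.4 V_DS² − 59.1 V_DS + 9.27 = 0, giving V_DS = 0.182 V (the root below V_ov).
I_D = (9.27 − 0.182) / 57.1 = 0.159 mA.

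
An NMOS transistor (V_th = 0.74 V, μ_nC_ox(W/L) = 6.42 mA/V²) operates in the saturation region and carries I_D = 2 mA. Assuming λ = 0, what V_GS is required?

V_GS = 1.53 V

In saturation I_D = ½ k_n (V_GS − V_th)², so V_GS − V_th = √(2 I_D / k_n) = √(2 × 2 / 6.42) = 0.789 V.
V_GS = 0.74 + 0.789 = 1.53 V.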